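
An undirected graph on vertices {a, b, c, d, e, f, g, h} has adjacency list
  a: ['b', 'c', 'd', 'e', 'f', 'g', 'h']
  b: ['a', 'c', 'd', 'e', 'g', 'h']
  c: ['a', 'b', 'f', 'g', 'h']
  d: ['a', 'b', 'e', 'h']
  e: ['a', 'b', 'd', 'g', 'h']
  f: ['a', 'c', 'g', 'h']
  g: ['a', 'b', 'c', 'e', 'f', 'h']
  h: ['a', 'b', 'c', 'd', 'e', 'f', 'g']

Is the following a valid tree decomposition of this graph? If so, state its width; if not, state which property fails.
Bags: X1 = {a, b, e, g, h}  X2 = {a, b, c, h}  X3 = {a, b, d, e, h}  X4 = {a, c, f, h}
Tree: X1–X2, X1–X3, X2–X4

No — edge (g,c) lies in no bag.

A tree decomposition must satisfy three properties: every vertex lies in some bag; for every edge, both endpoints lie together in some bag; and for every vertex, the bags containing it form a connected subtree. Here edge (g,c) lies in no bag, so the decomposition is invalid.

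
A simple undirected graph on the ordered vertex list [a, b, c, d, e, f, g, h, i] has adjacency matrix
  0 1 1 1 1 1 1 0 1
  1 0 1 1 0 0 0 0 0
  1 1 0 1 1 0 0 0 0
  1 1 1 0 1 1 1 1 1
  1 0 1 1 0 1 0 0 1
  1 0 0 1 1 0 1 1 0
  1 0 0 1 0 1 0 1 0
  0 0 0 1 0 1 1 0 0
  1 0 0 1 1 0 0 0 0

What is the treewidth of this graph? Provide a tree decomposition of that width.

Treewidth 3.
Bags: B1 = {a, d, e, i}  B2 = {a, d, e, f}  B3 = {a, c, d, e}  B4 = {a, d, f, g}  B5 = {d, f, g, h}  B6 = {a, b, c, d}
Tree: B1–B2, B2–B3, B2–B4, B4–B5, B3–B6

The largest bag has 4 vertices, giving width 3; this decomposition certifies tw(G) ≤ 3. For the lower bound, the 4 vertices {d, f, g, h} are pairwise adjacent, and any tree decomposition puts a clique entirely inside one bag — forcing width ≥ 3. Hence tw(G) = 3 exactly.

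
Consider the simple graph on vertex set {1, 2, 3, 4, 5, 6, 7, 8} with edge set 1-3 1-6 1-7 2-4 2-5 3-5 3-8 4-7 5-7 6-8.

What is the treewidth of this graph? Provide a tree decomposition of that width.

The largest bag has 3 vertices, giving width 2; this decomposition certifies tw(G) ≤ 2. The edges 4–2–5–7–4 form a cycle, so G is not a tree and its treewidth is at least 2. Therefore the treewidth is 2.

Treewidth 2.
One such decomposition:
Bags: B1 = {2, 4, 7}  B2 = {2, 5, 7}  B3 = {1, 5, 7}  B4 = {1, 3, 5}  B5 = {1, 3, 6}  B6 = {3, 6, 8}
Tree: B1–B2, B2–B3, B3–B4, B4–B5, B5–B6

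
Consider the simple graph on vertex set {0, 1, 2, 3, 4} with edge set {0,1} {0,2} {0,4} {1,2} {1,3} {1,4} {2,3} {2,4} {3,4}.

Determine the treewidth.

3

A width-3 tree decomposition is:
Bags: B1 = {0, 1, 2, 4}  B2 = {1, 2, 3, 4}
Tree: B1–B2
Every bag has size at most 4, so the width is 4 − 1 = 3 and tw(G) ≤ 3. For the lower bound, the 4 vertices {0, 1, 2, 4} are pairwise adjacent, and any tree decomposition puts a clique entirely inside one bag — forcing width ≥ 3. Combining the bounds, tw(G) = 3.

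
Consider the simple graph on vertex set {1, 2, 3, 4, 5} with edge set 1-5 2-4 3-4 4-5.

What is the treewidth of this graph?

1

A width-1 tree decomposition is:
Bags: B1 = {4, 5}  B2 = {3, 4}  B3 = {2, 4}  B4 = {1, 5}
Tree: B1–B2, B2–B3, B1–B4
Every bag has size at most 2, so the width is 2 − 1 = 1 and tw(G) ≤ 1. Since G has at least one edge (e.g. 5–4), it is not an edgeless graph, so tw(G) ≥ 1. The upper and lower bounds meet at 1, so that is the treewidth.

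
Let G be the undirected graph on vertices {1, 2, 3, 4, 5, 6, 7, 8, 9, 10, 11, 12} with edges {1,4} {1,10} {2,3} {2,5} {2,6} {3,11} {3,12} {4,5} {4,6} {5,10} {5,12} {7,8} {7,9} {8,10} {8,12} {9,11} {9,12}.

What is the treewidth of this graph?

A width-3 tree decomposition is:
Bags: B1 = {1, 2, 4, 6}  B2 = {1, 2, 4, 5}  B3 = {1, 2, 5, 10}  B4 = {2, 3, 5, 10}  B5 = {3, 5, 10, 12}  B6 = {3, 8, 10, 12}  B7 = {3, 8, 11, 12}  B8 = {8, 9, 11, 12}  B9 = {7, 8, 9, 11}
Tree: B1–B2, B2–B3, B3–B4, B4–B5, B5–B6, B6–B7, B7–B8, B8–B9
Each bag holds 4 vertices, so the decomposition has width 3, which upper-bounds the treewidth. For the lower bound: the 4 vertex sets {1,4,6}, {2}, {5}, {3,8,10,12} are disjoint, each induces a connected subgraph, and every pair is joined by at least one edge of G. Contracting each set to a single vertex therefore yields K_{4} as a minor, and since treewidth is minor-monotone, tw(G) ≥ tw(K_{4}) = 3. Combining the bounds, tw(G) = 3.

3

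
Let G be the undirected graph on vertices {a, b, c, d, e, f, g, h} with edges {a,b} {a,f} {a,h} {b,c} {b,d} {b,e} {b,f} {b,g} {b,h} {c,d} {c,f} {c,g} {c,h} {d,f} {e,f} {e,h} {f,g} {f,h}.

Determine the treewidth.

A width-3 tree decomposition is:
Bags: B1 = {b, c, f, g}  B2 = {b, c, d, f}  B3 = {b, c, f, h}  B4 = {a, b, f, h}  B5 = {b, e, f, h}
Tree: B1–B2, B2–B3, B3–B4, B4–B5
Every bag has size at most 4, so the width is 4 − 1 = 3 and tw(G) ≤ 3. For the lower bound, the 4 vertices {b, c, d, f} are pairwise adjacent, and any tree decomposition puts a clique entirely inside one bag — forcing width ≥ 3. Combining the bounds, tw(G) = 3.

3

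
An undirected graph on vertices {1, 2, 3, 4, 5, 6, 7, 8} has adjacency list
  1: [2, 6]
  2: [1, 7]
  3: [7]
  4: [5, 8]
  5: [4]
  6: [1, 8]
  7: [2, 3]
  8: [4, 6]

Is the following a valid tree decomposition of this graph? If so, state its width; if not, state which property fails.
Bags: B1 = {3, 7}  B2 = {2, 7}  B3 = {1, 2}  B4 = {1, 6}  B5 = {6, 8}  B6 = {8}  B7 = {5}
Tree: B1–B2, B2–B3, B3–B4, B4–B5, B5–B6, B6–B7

A tree decomposition must satisfy three properties: every vertex lies in some bag; for every edge, both endpoints lie together in some bag; and for every vertex, the bags containing it form a connected subtree. Here vertex 4 appears in no bag, so the decomposition is invalid.

No — vertex 4 appears in no bag.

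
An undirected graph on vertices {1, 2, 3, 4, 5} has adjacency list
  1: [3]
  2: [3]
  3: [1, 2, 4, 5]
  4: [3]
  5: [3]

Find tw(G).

1

A width-1 tree decomposition is:
Bags: B1 = {3, 4}  B2 = {1, 3}  B3 = {3, 5}  B4 = {2, 3}
Tree: B1–B2, B1–B3, B3–B4
Every bag has size at most 2, so the width is 2 − 1 = 1 and tw(G) ≤ 1. Any graph with an edge has treewidth ≥ 1, and G has the edge 3–4. Hence tw(G) = 1 exactly.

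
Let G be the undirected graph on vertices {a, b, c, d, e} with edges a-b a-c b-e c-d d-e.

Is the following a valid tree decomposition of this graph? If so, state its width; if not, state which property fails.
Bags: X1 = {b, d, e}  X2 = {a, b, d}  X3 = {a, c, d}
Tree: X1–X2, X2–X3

Checking the three conditions: (i) the bags cover all of {a, b, c, d, e}; (ii) for each edge, some bag contains both endpoints; (iii) the bags containing any fixed vertex form a subtree. All hold, so the decomposition is valid with width 3 − 1 = 2.

Yes; width 2.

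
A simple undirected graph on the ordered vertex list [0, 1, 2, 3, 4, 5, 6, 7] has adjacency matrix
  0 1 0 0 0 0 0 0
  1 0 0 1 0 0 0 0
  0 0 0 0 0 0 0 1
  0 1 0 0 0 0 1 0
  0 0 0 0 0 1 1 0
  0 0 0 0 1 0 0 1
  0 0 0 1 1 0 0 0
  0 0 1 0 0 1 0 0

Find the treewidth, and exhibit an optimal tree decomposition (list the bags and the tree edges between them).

Treewidth 1.
Bags: B1 = {0, 1}  B2 = {1, 3}  B3 = {3, 6}  B4 = {4, 6}  B5 = {4, 5}  B6 = {5, 7}  B7 = {2, 7}
Tree: B1–B2, B2–B3, B3–B4, B4–B5, B5–B6, B6–B7

The largest bag has 2 vertices, giving width 1; this decomposition certifies tw(G) ≤ 1. Since G has at least one edge (e.g. 0–1), it is not an edgeless graph, so tw(G) ≥ 1. The upper and lower bounds meet at 1, so that is the treewidth.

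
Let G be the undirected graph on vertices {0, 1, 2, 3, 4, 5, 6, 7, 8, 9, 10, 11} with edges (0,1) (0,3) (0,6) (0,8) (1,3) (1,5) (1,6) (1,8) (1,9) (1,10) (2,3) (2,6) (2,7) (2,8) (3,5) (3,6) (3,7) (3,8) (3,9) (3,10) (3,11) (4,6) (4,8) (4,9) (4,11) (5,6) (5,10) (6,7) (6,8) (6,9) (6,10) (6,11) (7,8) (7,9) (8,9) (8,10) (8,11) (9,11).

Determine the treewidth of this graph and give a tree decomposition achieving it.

Treewidth 4.
One such decomposition:
Bags: B1 = {3, 6, 7, 8, 9}  B2 = {1, 3, 6, 8, 9}  B3 = {3, 6, 8, 9, 11}  B4 = {4, 6, 8, 9, 11}  B5 = {0, 1, 3, 6, 8}  B6 = {1, 3, 6, 8, 10}  B7 = {2, 3, 6, 7, 8}  B8 = {1, 3, 5, 6, 10}
Tree: B1–B2, B1–B3, B3–B4, B2–B5, B5–B6, B1–B7, B6–B8

The largest bag has 5 vertices, giving width 4; this decomposition certifies tw(G) ≤ 4. For the lower bound, the 5 vertices {0, 1, 3, 6, 8} are pairwise adjacent, and any tree decomposition puts a clique entirely inside one bag — forcing width ≥ 4. Hence tw(G) = 4 exactly.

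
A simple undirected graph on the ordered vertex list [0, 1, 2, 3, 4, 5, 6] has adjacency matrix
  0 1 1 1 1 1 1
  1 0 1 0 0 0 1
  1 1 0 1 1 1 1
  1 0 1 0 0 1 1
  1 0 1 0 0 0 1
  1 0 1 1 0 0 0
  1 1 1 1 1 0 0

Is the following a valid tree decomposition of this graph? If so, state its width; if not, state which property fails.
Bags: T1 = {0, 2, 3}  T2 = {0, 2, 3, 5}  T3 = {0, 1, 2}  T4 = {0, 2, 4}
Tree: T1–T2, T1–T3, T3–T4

No — vertex 6 appears in no bag.

A tree decomposition must satisfy three properties: every vertex lies in some bag; for every edge, both endpoints lie together in some bag; and for every vertex, the bags containing it form a connected subtree. Here vertex 6 appears in no bag, so the decomposition is invalid.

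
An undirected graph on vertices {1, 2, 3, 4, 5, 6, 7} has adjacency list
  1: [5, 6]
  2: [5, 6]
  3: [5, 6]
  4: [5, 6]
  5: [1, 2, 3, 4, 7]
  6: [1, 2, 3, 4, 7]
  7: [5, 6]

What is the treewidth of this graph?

2

A width-2 tree decomposition is:
Bags: B1 = {2, 5, 6}  B2 = {5, 6, 7}  B3 = {4, 5, 6}  B4 = {1, 5, 6}  B5 = {3, 5, 6}
Tree: B1–B2, B2–B3, B3–B4, B4–B5
The largest bag has 3 vertices, giving width 2; this decomposition certifies tw(G) ≤ 2. Since 6–2–5–7–6 is a cycle in G, G is not acyclic. Forests are exactly the graphs of treewidth ≤ 1, so tw(G) ≥ 2. Hence tw(G) = 2 exactly.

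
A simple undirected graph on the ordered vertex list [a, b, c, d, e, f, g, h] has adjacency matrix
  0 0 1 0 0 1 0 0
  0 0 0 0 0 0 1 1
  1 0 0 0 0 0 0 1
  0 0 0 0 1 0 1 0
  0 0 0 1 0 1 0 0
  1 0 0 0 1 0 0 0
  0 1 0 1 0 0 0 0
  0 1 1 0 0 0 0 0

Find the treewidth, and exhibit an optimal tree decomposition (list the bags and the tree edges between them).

The largest bag has 3 vertices, giving width 2; this decomposition certifies tw(G) ≤ 2. The edges g–b–h–c–a–f–e–d–g form a cycle, so G is not a tree and its treewidth is at least 2. The upper and lower bounds meet at 2, so that is the treewidth.

Treewidth 2.
One such decomposition:
Bags: B1 = {b, g, h}  B2 = {c, g, h}  B3 = {a, c, g}  B4 = {a, f, g}  B5 = {e, f, g}  B6 = {d, e, g}
Tree: B1–B2, B2–B3, B3–B4, B4–B5, B5–B6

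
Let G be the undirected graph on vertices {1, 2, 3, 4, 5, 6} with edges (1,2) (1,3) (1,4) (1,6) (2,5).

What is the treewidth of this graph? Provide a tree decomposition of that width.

Every bag has size at most 2, so the width is 2 − 1 = 1 and tw(G) ≤ 1. G has an edge, so its treewidth is at least 1. Combining the bounds, tw(G) = 1.

Treewidth 1.
One optimal decomposition is:
Bags: B1 = {1, 2}  B2 = {1, 3}  B3 = {1, 4}  B4 = {1, 6}  B5 = {2, 5}
Tree: B1–B2, B2–B3, B3–B4, B1–B5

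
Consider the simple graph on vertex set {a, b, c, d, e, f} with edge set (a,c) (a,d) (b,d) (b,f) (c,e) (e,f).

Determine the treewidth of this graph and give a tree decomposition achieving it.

Each bag holds 3 vertices, so the decomposition has width 2, which upper-bounds the treewidth. Since e–c–a–d–b–f–e is a cycle in G, G is not acyclic. Forests are exactly the graphs of treewidth ≤ 1, so tw(G) ≥ 2. Therefore the treewidth is 2.

Treewidth 2.
One optimal decomposition is:
Bags: B1 = {a, c, e}  B2 = {a, d, e}  B3 = {b, d, e}  B4 = {b, e, f}
Tree: B1–B2, B2–B3, B3–B4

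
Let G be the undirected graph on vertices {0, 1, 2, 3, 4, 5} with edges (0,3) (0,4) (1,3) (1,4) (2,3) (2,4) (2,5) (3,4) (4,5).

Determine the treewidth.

2

A width-2 tree decomposition is:
Bags: B1 = {0, 3, 4}  B2 = {2, 3, 4}  B3 = {1, 3, 4}  B4 = {2, 4, 5}
Tree: B1–B2, B2–B3, B2–B4
Each bag holds 3 vertices, so the decomposition has width 2, which upper-bounds the treewidth. For the lower bound, the 3 vertices {0, 3, 4} are pairwise adjacent, and any tree decomposition puts a clique entirely inside one bag — forcing width ≥ 2. The upper and lower bounds meet at 2, so that is the treewidth.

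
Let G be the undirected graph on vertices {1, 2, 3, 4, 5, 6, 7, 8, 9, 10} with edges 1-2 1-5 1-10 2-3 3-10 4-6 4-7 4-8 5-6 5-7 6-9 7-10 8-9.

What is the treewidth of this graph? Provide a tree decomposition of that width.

The largest bag has 3 vertices, giving width 2; this decomposition certifies tw(G) ≤ 2. The edges 3–2–1–10–3 form a cycle, so G is not a tree and its treewidth is at least 2. Hence tw(G) = 2 exactly.

Treewidth 2.
Bags: B1 = {2, 3, 10}  B2 = {1, 2, 10}  B3 = {1, 7, 10}  B4 = {1, 5, 7}  B5 = {4, 5, 7}  B6 = {4, 5, 6}  B7 = {4, 6, 8}  B8 = {6, 8, 9}
Tree: B1–B2, B2–B3, B3–B4, B4–B5, B5–B6, B6–B7, B7–B8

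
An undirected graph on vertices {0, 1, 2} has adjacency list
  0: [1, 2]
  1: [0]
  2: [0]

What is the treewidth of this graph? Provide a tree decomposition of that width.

Treewidth 1.
One optimal decomposition is:
Bags: B1 = {0, 1}  B2 = {0, 2}
Tree: B1–B2

The largest bag has 2 vertices, giving width 1; this decomposition certifies tw(G) ≤ 1. Since G has at least one edge (e.g. 0–1), it is not an edgeless graph, so tw(G) ≥ 1. The upper and lower bounds meet at 1, so that is the treewidth.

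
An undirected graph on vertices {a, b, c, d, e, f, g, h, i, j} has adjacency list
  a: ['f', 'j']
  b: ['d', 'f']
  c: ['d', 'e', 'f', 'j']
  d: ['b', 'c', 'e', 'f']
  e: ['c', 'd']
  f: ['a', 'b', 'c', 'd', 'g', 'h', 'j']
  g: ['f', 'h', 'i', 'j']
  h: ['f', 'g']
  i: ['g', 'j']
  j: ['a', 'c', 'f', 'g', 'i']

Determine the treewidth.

A width-2 tree decomposition is:
Bags: B1 = {c, d, f}  B2 = {c, f, j}  B3 = {f, g, j}  B4 = {b, d, f}  B5 = {a, f, j}  B6 = {f, g, h}  B7 = {c, d, e}  B8 = {g, i, j}
Tree: B1–B2, B2–B3, B1–B4, B2–B5, B3–B6, B1–B7, B3–B8
The largest bag has 3 vertices, giving width 2; this decomposition certifies tw(G) ≤ 2. On the other hand G contains the 3-clique {c, d, e}. A clique must lie in a single bag of any decomposition, so no decomposition can have width below 2. The upper and lower bounds meet at 2, so that is the treewidth.

2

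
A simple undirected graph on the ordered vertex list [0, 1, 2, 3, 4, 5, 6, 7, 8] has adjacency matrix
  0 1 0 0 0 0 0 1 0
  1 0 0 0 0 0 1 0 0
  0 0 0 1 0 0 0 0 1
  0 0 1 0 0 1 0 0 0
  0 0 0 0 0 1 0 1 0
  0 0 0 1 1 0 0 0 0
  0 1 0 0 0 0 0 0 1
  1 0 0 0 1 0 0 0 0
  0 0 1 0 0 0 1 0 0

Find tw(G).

2

A width-2 tree decomposition is:
Bags: B1 = {0, 4, 7}  B2 = {0, 4, 5}  B3 = {0, 3, 5}  B4 = {0, 2, 3}  B5 = {0, 2, 8}  B6 = {0, 6, 8}  B7 = {0, 1, 6}
Tree: B1–B2, B2–B3, B3–B4, B4–B5, B5–B6, B6–B7
The largest bag has 3 vertices, giving width 2; this decomposition certifies tw(G) ≤ 2. For the lower bound, G contains the cycle 0–7–4–5–3–2–8–6–1–0, so G is not a forest; only forests have treewidth ≤ 1, hence tw(G) ≥ 2. Hence tw(G) = 2 exactly.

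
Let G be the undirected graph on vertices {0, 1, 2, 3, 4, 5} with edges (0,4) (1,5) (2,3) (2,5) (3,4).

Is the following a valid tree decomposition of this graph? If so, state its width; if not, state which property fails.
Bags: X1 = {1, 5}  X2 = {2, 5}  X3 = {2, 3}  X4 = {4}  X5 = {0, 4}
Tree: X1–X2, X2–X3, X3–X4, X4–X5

A tree decomposition must satisfy three properties: every vertex lies in some bag; for every edge, both endpoints lie together in some bag; and for every vertex, the bags containing it form a connected subtree. Here edge (3,4) lies in no bag, so the decomposition is invalid.

No — edge (3,4) lies in no bag.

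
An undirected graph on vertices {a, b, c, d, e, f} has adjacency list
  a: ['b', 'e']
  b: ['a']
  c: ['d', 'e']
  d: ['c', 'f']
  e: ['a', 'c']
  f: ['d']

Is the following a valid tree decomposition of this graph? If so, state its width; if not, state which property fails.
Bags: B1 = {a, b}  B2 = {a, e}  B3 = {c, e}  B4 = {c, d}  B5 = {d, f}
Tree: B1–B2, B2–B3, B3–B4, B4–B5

Yes; width 1.

Checking the three conditions: (i) the bags cover all of {a, b, c, d, e, f}; (ii) for each edge, some bag contains both endpoints; (iii) the bags containing any fixed vertex form a subtree. All hold, so the decomposition is valid with width 2 − 1 = 1.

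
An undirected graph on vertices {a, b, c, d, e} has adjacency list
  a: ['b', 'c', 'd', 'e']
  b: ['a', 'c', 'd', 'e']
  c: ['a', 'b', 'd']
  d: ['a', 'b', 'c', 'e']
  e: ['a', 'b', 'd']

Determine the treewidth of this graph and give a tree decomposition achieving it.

Treewidth 3.
One optimal decomposition is:
Bags: B1 = {a, b, d, e}  B2 = {a, b, c, d}
Tree: B1–B2

Every bag has size at most 4, so the width is 4 − 1 = 3 and tw(G) ≤ 3. For the lower bound, the 4 vertices {a, b, d, e} are pairwise adjacent, and any tree decomposition puts a clique entirely inside one bag — forcing width ≥ 3. Combining the bounds, tw(G) = 3.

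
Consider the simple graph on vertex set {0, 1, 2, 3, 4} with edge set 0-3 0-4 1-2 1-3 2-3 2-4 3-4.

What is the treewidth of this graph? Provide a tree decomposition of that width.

Treewidth 2.
One optimal decomposition is:
Bags: B1 = {0, 3, 4}  B2 = {2, 3, 4}  B3 = {1, 2, 3}
Tree: B1–B2, B2–B3

The largest bag has 3 vertices, giving width 2; this decomposition certifies tw(G) ≤ 2. Conversely, {0, 3, 4} is a clique of size 3, and the vertices of any clique must share a bag in every tree decomposition; so some bag has ≥ 3 vertices and tw(G) ≥ 2. Combining the bounds, tw(G) = 2.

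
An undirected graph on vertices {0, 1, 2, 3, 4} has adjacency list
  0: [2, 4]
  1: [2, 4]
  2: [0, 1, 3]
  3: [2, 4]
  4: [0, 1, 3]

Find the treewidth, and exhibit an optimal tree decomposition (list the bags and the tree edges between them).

The largest bag has 3 vertices, giving width 2; this decomposition certifies tw(G) ≤ 2. For the lower bound, G contains the cycle 2–1–4–3–2, so G is not a forest; only forests have treewidth ≤ 1, hence tw(G) ≥ 2. Hence tw(G) = 2 exactly.

Treewidth 2.
Bags: B1 = {1, 2, 4}  B2 = {2, 3, 4}  B3 = {0, 2, 4}
Tree: B1–B2, B2–B3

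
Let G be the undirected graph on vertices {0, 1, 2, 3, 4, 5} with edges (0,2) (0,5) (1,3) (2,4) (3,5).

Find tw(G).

1

A width-1 tree decomposition is:
Bags: B1 = {1, 3}  B2 = {3, 5}  B3 = {0, 5}  B4 = {0, 2}  B5 = {2, 4}
Tree: B1–B2, B2–B3, B3–B4, B4–B5
The largest bag has 2 vertices, giving width 1; this decomposition certifies tw(G) ≤ 1. G has an edge, so its treewidth is at least 1. The upper and lower bounds meet at 1, so that is the treewidth.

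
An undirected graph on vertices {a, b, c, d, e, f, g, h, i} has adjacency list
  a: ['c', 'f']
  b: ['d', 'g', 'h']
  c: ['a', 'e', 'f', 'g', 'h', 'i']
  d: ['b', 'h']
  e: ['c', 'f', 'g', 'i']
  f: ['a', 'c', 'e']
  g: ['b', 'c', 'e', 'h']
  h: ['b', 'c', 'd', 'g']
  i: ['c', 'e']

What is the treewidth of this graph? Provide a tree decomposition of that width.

Every bag has size at most 3, so the width is 3 − 1 = 2 and tw(G) ≤ 2. Conversely, {b, d, h} is a clique of size 3, and the vertices of any clique must share a bag in every tree decomposition; so some bag has ≥ 3 vertices and tw(G) ≥ 2. Therefore the treewidth is 2.

Treewidth 2.
Bags: B1 = {c, e, g}  B2 = {c, e, f}  B3 = {c, g, h}  B4 = {b, g, h}  B5 = {c, e, i}  B6 = {a, c, f}  B7 = {b, d, h}
Tree: B1–B2, B1–B3, B3–B4, B1–B5, B2–B6, B4–B7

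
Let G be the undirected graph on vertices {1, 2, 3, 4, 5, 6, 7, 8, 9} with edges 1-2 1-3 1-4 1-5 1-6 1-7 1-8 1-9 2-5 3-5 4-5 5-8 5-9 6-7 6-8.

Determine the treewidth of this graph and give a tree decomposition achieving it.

The largest bag has 3 vertices, giving width 2; this decomposition certifies tw(G) ≤ 2. On the other hand G contains the 3-clique {1, 2, 5}. A clique must lie in a single bag of any decomposition, so no decomposition can have width below 2. The upper and lower bounds meet at 2, so that is the treewidth.

Treewidth 2.
One optimal decomposition is:
Bags: B1 = {1, 5, 8}  B2 = {1, 6, 8}  B3 = {1, 5, 9}  B4 = {1, 4, 5}  B5 = {1, 6, 7}  B6 = {1, 2, 5}  B7 = {1, 3, 5}
Tree: B1–B2, B1–B3, B3–B4, B2–B5, B1–B6, B6–B7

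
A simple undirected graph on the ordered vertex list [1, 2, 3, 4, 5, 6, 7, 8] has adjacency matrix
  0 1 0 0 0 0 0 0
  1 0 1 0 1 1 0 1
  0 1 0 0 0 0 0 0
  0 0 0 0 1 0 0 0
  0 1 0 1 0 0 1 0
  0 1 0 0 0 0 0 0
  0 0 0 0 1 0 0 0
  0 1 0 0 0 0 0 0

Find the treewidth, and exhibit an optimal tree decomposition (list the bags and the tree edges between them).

Every bag has size at most 2, so the width is 2 − 1 = 1 and tw(G) ≤ 1. Since G has at least one edge (e.g. 2–5), it is not an edgeless graph, so tw(G) ≥ 1. The upper and lower bounds meet at 1, so that is the treewidth.

Treewidth 1.
Bags: B1 = {2, 5}  B2 = {2, 3}  B3 = {4, 5}  B4 = {2, 6}  B5 = {2, 8}  B6 = {5, 7}  B7 = {1, 2}
Tree: B1–B2, B1–B3, B1–B4, B4–B5, B1–B6, B2–B7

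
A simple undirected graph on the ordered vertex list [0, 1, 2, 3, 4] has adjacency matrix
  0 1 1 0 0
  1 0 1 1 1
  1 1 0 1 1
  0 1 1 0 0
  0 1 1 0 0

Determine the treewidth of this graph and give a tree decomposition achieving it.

Every bag has size at most 3, so the width is 3 − 1 = 2 and tw(G) ≤ 2. For the lower bound, the 3 vertices {0, 1, 2} are pairwise adjacent, and any tree decomposition puts a clique entirely inside one bag — forcing width ≥ 2. Therefore the treewidth is 2.

Treewidth 2.
Bags: B1 = {1, 2, 4}  B2 = {0, 1, 2}  B3 = {1, 2, 3}
Tree: B1–B2, B1–B3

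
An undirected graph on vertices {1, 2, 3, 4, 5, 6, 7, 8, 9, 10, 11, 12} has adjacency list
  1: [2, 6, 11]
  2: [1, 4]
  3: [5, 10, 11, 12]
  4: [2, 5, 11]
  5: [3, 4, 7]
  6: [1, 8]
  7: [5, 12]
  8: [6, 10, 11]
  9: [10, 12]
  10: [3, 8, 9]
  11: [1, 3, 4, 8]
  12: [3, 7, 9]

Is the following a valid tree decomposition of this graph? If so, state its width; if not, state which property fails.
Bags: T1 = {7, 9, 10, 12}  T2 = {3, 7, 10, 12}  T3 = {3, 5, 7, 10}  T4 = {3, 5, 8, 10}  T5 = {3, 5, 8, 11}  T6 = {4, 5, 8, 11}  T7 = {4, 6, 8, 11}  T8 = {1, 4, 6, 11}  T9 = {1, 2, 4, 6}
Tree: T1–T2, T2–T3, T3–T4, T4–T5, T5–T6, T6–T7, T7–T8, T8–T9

Vertex coverage: the bags together contain {1, 2, 3, 4, 5, 6, 7, 8, 9, 10, 11, 12}, the full vertex set. Edge coverage: each edge of G has both endpoints in at least one bag. Running intersection: for every vertex, the bags containing it form a connected subtree. All three properties hold, so this is a valid tree decomposition of width max|bag| − 1 = 3, and hence tw(G) ≤ 3.

Yes; width 3.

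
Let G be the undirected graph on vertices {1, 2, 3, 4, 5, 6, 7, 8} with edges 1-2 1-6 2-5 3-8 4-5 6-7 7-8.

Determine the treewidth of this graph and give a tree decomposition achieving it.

The largest bag has 2 vertices, giving width 1; this decomposition certifies tw(G) ≤ 1. Since G has at least one edge (e.g. 4–5), it is not an edgeless graph, so tw(G) ≥ 1. Combining the bounds, tw(G) = 1.

Treewidth 1.
One such decomposition:
Bags: B1 = {4, 5}  B2 = {2, 5}  B3 = {1, 2}  B4 = {1, 6}  B5 = {6, 7}  B6 = {7, 8}  B7 = {3, 8}
Tree: B1–B2, B2–B3, B3–B4, B4–B5, B5–B6, B6–B7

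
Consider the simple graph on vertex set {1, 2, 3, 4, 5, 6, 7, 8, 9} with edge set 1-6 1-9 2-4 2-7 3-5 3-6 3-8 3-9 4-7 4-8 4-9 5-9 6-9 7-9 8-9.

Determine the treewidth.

A width-2 tree decomposition is:
Bags: B1 = {4, 8, 9}  B2 = {3, 8, 9}  B3 = {3, 6, 9}  B4 = {3, 5, 9}  B5 = {4, 7, 9}  B6 = {1, 6, 9}  B7 = {2, 4, 7}
Tree: B1–B2, B2–B3, B2–B4, B1–B5, B3–B6, B5–B7
The largest bag has 3 vertices, giving width 2; this decomposition certifies tw(G) ≤ 2. On the other hand G contains the 3-clique {1, 6, 9}. A clique must lie in a single bag of any decomposition, so no decomposition can have width below 2. Therefore the treewidth is 2.

2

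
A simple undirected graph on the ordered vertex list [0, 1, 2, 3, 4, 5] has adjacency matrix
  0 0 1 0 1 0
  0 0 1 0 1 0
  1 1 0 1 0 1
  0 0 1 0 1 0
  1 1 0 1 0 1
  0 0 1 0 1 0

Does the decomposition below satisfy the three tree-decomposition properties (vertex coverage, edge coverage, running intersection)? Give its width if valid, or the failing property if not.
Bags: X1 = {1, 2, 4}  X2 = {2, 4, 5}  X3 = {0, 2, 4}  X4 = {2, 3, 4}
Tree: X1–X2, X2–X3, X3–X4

Yes; width 2.

Every vertex of G appears in some bag (union = {0, 1, 2, 3, 4, 5}); every edge is covered by a bag; and for each vertex v the set of bags containing v is connected in the bag tree. The decomposition is therefore valid. The largest bag has 3 vertices, so the width is 2.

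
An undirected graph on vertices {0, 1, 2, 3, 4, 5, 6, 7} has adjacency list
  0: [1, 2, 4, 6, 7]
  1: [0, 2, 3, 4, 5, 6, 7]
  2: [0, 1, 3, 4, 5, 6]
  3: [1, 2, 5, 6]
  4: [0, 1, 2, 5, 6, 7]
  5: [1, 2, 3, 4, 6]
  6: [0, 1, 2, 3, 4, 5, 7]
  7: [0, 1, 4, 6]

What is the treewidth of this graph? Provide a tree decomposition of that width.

Each bag holds 5 vertices, so the decomposition has width 4, which upper-bounds the treewidth. For the lower bound, the 5 vertices {1, 2, 3, 5, 6} are pairwise adjacent, and any tree decomposition puts a clique entirely inside one bag — forcing width ≥ 4. Combining the bounds, tw(G) = 4.

Treewidth 4.
One optimal decomposition is:
Bags: B1 = {0, 1, 2, 4, 6}  B2 = {1, 2, 4, 5, 6}  B3 = {0, 1, 4, 6, 7}  B4 = {1, 2, 3, 5, 6}
Tree: B1–B2, B1–B3, B2–B4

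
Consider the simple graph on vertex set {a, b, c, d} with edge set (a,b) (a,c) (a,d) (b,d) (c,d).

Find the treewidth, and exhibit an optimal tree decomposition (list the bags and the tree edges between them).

Every bag has size at most 3, so the width is 3 − 1 = 2 and tw(G) ≤ 2. For the lower bound, the 3 vertices {a, c, d} are pairwise adjacent, and any tree decomposition puts a clique entirely inside one bag — forcing width ≥ 2. Therefore the treewidth is 2.

Treewidth 2.
One such decomposition:
Bags: B1 = {a, b, d}  B2 = {a, c, d}
Tree: B1–B2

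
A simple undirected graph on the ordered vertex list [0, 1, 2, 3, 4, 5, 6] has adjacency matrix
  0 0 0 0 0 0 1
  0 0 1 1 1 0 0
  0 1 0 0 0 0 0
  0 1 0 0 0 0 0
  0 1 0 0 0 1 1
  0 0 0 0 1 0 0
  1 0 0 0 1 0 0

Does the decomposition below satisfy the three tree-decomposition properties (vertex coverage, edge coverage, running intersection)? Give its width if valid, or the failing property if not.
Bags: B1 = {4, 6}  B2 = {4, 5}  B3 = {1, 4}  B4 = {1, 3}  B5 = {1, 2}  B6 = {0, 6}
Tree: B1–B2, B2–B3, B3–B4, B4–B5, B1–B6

Checking the three conditions: (i) the bags cover all of {0, 1, 2, 3, 4, 5, 6}; (ii) for each edge, some bag contains both endpoints; (iii) the bags containing any fixed vertex form a subtree. All hold, so the decomposition is valid with width 2 − 1 = 1.

Yes; width 1.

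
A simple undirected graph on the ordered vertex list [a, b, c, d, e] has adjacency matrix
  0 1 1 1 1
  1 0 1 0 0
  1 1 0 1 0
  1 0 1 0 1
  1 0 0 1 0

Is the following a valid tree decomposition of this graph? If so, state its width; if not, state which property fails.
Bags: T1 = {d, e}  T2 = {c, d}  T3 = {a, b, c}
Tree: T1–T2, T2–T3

No — edge (a,d) lies in no bag.

A tree decomposition must satisfy three properties: every vertex lies in some bag; for every edge, both endpoints lie together in some bag; and for every vertex, the bags containing it form a connected subtree. Here edge (a,d) lies in no bag, so the decomposition is invalid.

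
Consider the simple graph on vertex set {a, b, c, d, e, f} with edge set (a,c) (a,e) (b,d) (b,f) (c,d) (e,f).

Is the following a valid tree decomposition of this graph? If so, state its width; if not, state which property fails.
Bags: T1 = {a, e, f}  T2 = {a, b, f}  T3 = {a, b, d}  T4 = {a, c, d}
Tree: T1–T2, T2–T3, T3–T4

Checking the three conditions: (i) the bags cover all of {a, b, c, d, e, f}; (ii) for each edge, some bag contains both endpoints; (iii) the bags containing any fixed vertex form a subtree. All hold, so the decomposition is valid with width 3 − 1 = 2.

Yes; width 2.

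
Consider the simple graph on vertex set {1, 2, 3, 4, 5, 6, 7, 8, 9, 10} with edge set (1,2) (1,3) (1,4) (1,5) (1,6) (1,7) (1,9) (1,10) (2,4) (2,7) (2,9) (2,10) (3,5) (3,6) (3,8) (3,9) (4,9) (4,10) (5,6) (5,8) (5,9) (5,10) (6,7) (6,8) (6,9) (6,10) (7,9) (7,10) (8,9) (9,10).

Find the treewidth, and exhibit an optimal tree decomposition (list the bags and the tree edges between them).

Every bag has size at most 5, so the width is 5 − 1 = 4 and tw(G) ≤ 4. On the other hand G contains the 5-clique {3, 5, 6, 8, 9}. A clique must lie in a single bag of any decomposition, so no decomposition can have width below 4. Hence tw(G) = 4 exactly.

Treewidth 4.
Bags: B1 = {1, 6, 7, 9, 10}  B2 = {1, 5, 6, 9, 10}  B3 = {1, 3, 5, 6, 9}  B4 = {1, 2, 7, 9, 10}  B5 = {1, 2, 4, 9, 10}  B6 = {3, 5, 6, 8, 9}
Tree: B1–B2, B2–B3, B1–B4, B4–B5, B3–B6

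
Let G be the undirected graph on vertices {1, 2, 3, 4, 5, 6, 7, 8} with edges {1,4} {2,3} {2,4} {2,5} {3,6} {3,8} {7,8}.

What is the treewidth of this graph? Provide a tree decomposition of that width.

Treewidth 1.
One optimal decomposition is:
Bags: B1 = {3, 8}  B2 = {2, 3}  B3 = {7, 8}  B4 = {2, 4}  B5 = {3, 6}  B6 = {2, 5}  B7 = {1, 4}
Tree: B1–B2, B1–B3, B2–B4, B2–B5, B2–B6, B4–B7

Every bag has size at most 2, so the width is 2 − 1 = 1 and tw(G) ≤ 1. G has an edge, so its treewidth is at least 1. Therefore the treewidth is 1.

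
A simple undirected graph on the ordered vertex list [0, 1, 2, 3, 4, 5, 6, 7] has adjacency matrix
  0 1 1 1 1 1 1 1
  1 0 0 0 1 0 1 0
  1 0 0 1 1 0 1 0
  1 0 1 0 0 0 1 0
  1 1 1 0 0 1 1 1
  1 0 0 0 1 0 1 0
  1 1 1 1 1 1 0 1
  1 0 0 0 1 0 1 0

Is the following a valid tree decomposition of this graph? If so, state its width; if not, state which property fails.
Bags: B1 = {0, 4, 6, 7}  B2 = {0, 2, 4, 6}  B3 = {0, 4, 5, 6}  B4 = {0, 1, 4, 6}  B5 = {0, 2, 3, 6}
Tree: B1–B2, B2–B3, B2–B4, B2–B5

Yes; width 3.

Checking the three conditions: (i) the bags cover all of {0, 1, 2, 3, 4, 5, 6, 7}; (ii) for each edge, some bag contains both endpoints; (iii) the bags containing any fixed vertex form a subtree. All hold, so the decomposition is valid with width 4 − 1 = 3.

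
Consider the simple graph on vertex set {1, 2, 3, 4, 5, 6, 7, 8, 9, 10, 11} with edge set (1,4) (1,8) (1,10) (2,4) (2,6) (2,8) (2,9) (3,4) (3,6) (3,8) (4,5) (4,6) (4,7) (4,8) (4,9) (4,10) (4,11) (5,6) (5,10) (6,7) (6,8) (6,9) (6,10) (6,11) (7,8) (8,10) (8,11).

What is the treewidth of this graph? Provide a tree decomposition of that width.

Each bag holds 4 vertices, so the decomposition has width 3, which upper-bounds the treewidth. On the other hand G contains the 4-clique {1, 4, 8, 10}. A clique must lie in a single bag of any decomposition, so no decomposition can have width below 3. Therefore the treewidth is 3.

Treewidth 3.
Bags: B1 = {4, 6, 8, 10}  B2 = {2, 4, 6, 8}  B3 = {4, 6, 8, 11}  B4 = {1, 4, 8, 10}  B5 = {2, 4, 6, 9}  B6 = {4, 6, 7, 8}  B7 = {4, 5, 6, 10}  B8 = {3, 4, 6, 8}
Tree: B1–B2, B1–B3, B1–B4, B2–B5, B3–B6, B1–B7, B2–B8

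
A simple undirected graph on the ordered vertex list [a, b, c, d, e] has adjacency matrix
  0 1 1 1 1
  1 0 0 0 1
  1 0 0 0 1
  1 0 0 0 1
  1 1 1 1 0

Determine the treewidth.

A width-2 tree decomposition is:
Bags: B1 = {a, b, e}  B2 = {a, c, e}  B3 = {a, d, e}
Tree: B1–B2, B1–B3
Each bag holds 3 vertices, so the decomposition has width 2, which upper-bounds the treewidth. Conversely, {a, d, e} is a clique of size 3, and the vertices of any clique must share a bag in every tree decomposition; so some bag has ≥ 3 vertices and tw(G) ≥ 2. The upper and lower bounds meet at 2, so that is the treewidth.

2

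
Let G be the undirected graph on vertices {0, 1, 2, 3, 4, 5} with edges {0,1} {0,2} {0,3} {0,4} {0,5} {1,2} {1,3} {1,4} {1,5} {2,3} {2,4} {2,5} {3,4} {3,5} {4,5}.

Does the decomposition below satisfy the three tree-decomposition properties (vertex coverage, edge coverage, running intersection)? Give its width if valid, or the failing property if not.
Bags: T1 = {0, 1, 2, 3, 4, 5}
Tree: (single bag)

Vertex coverage: the bags together contain {0, 1, 2, 3, 4, 5}, the full vertex set. Edge coverage: each edge of G has both endpoints in at least one bag. Running intersection: for every vertex, the bags containing it form a connected subtree. All three properties hold, so this is a valid tree decomposition of width max|bag| − 1 = 5, and hence tw(G) ≤ 5.

Yes; width 5.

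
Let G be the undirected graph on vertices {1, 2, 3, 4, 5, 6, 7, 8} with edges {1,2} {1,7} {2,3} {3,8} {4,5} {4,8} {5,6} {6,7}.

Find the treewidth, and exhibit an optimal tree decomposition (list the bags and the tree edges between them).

Each bag holds 3 vertices, so the decomposition has width 2, which upper-bounds the treewidth. For the lower bound, G contains the cycle 4–8–3–2–1–7–6–5–4, so G is not a forest; only forests have treewidth ≤ 1, hence tw(G) ≥ 2. Combining the bounds, tw(G) = 2.

Treewidth 2.
One such decomposition:
Bags: B1 = {3, 4, 8}  B2 = {2, 3, 4}  B3 = {1, 2, 4}  B4 = {1, 4, 7}  B5 = {4, 6, 7}  B6 = {4, 5, 6}
Tree: B1–B2, B2–B3, B3–B4, B4–B5, B5–B6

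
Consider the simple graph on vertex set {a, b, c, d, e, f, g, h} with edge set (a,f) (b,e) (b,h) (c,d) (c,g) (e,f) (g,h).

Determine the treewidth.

1

A width-1 tree decomposition is:
Bags: B1 = {a, f}  B2 = {e, f}  B3 = {b, e}  B4 = {b, h}  B5 = {g, h}  B6 = {c, g}  B7 = {c, d}
Tree: B1–B2, B2–B3, B3–B4, B4–B5, B5–B6, B6–B7
Every bag has size at most 2, so the width is 2 − 1 = 1 and tw(G) ≤ 1. Any graph with an edge has treewidth ≥ 1, and G has the edge a–f. Hence tw(G) = 1 exactly.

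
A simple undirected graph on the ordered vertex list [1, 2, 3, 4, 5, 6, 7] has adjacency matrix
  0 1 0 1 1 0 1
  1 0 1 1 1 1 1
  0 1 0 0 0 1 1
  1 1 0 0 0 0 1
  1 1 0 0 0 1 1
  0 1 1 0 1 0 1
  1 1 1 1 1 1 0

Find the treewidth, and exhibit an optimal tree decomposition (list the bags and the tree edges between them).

Each bag holds 4 vertices, so the decomposition has width 3, which upper-bounds the treewidth. For the lower bound, the 4 vertices {1, 2, 4, 7} are pairwise adjacent, and any tree decomposition puts a clique entirely inside one bag — forcing width ≥ 3. Hence tw(G) = 3 exactly.

Treewidth 3.
Bags: B1 = {1, 2, 5, 7}  B2 = {1, 2, 4, 7}  B3 = {2, 5, 6, 7}  B4 = {2, 3, 6, 7}
Tree: B1–B2, B1–B3, B3–B4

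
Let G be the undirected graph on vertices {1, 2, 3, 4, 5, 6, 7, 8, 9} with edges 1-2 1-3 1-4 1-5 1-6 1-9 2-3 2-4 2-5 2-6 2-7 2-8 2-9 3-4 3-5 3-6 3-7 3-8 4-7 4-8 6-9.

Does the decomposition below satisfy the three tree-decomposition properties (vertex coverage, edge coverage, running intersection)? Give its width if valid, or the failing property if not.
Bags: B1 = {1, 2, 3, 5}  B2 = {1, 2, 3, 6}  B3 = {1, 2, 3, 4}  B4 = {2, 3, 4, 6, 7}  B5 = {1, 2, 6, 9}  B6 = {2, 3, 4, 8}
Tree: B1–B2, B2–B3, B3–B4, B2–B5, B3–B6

A tree decomposition must satisfy three properties: every vertex lies in some bag; for every edge, both endpoints lie together in some bag; and for every vertex, the bags containing it form a connected subtree. Here bags containing vertex 6 are not connected in the tree, so the decomposition is invalid.

No — bags containing vertex 6 are not connected in the tree.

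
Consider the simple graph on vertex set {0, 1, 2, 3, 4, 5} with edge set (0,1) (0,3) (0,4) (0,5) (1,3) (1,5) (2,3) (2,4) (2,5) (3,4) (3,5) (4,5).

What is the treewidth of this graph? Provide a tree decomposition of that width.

Each bag holds 4 vertices, so the decomposition has width 3, which upper-bounds the treewidth. For the lower bound, the 4 vertices {0, 1, 3, 5} are pairwise adjacent, and any tree decomposition puts a clique entirely inside one bag — forcing width ≥ 3. Therefore the treewidth is 3.

Treewidth 3.
One such decomposition:
Bags: B1 = {0, 1, 3, 5}  B2 = {0, 3, 4, 5}  B3 = {2, 3, 4, 5}
Tree: B1–B2, B2–B3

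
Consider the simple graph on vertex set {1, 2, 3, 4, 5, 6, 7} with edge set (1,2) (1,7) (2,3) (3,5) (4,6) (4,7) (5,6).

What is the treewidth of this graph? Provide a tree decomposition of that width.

The largest bag has 3 vertices, giving width 2; this decomposition certifies tw(G) ≤ 2. The edges 2–3–5–6–4–7–1–2 form a cycle, so G is not a tree and its treewidth is at least 2. Hence tw(G) = 2 exactly.

Treewidth 2.
Bags: B1 = {2, 3, 5}  B2 = {2, 5, 6}  B3 = {2, 4, 6}  B4 = {2, 4, 7}  B5 = {1, 2, 7}
Tree: B1–B2, B2–B3, B3–B4, B4–B5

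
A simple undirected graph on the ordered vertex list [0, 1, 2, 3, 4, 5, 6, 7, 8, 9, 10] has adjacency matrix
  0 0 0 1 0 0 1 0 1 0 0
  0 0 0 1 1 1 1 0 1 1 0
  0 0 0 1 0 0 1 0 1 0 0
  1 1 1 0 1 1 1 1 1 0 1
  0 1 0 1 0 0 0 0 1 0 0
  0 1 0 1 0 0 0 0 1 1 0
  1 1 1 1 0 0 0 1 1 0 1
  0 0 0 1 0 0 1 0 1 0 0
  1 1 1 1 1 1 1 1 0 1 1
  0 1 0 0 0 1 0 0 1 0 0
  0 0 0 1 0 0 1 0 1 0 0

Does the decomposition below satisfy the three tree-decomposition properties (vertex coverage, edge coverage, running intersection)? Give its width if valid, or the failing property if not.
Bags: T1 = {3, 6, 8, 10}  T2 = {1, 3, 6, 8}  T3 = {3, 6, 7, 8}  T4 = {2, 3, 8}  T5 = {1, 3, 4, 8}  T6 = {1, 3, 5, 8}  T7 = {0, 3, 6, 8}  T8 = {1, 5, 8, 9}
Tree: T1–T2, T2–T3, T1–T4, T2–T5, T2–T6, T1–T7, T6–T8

No — edge (6,2) lies in no bag.

A tree decomposition must satisfy three properties: every vertex lies in some bag; for every edge, both endpoints lie together in some bag; and for every vertex, the bags containing it form a connected subtree. Here edge (6,2) lies in no bag, so the decomposition is invalid.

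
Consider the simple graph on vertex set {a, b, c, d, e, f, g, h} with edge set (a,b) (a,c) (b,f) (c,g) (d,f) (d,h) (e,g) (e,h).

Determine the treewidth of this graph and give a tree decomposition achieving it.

Treewidth 2.
Bags: B1 = {c, e, g}  B2 = {a, c, e}  B3 = {a, b, e}  B4 = {b, e, f}  B5 = {d, e, f}  B6 = {d, e, h}
Tree: B1–B2, B2–B3, B3–B4, B4–B5, B5–B6

The largest bag has 3 vertices, giving width 2; this decomposition certifies tw(G) ≤ 2. For the lower bound, G contains the cycle e–g–c–a–b–f–d–h–e, so G is not a forest; only forests have treewidth ≤ 1, hence tw(G) ≥ 2. Hence tw(G) = 2 exactly.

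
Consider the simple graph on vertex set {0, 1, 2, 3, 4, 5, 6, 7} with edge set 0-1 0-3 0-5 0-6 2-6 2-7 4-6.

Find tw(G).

A width-1 tree decomposition is:
Bags: B1 = {0, 6}  B2 = {0, 3}  B3 = {0, 1}  B4 = {0, 5}  B5 = {2, 6}  B6 = {4, 6}  B7 = {2, 7}
Tree: B1–B2, B1–B3, B1–B4, B1–B5, B1–B6, B5–B7
Each bag holds 2 vertices, so the decomposition has width 1, which upper-bounds the treewidth. Since G has at least one edge (e.g. 0–6), it is not an edgeless graph, so tw(G) ≥ 1. Therefore the treewidth is 1.

1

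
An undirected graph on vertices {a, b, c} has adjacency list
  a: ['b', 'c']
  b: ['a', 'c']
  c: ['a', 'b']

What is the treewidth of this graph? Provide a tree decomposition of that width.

Treewidth 2.
Bags: B1 = {a, b, c}
Tree: (single bag)

With just one bag of size 3, the width is 3 − 1 = 2, so tw(G) ≤ 2. On the other hand G contains the 3-clique {a, b, c}. A clique must lie in a single bag of any decomposition, so no decomposition can have width below 2. Therefore the treewidth is 2.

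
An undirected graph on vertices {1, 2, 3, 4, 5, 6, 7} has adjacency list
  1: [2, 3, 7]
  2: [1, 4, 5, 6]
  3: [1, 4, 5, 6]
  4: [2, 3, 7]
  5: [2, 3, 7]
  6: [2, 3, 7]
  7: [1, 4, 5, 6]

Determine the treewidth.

3

A width-3 tree decomposition is:
Bags: B1 = {2, 3, 6, 7}  B2 = {2, 3, 4, 7}  B3 = {1, 2, 3, 7}  B4 = {2, 3, 5, 7}
Tree: B1–B2, B2–B3, B3–B4
Each bag holds 4 vertices, so the decomposition has width 3, which upper-bounds the treewidth. For the lower bound: the 4 vertex sets {2,6}, {4,7}, {3}, {1} are disjoint, each induces a connected subgraph, and every pair is joined by at least one edge of G. Contracting each set to a single vertex therefore yields K_{4} as a minor, and since treewidth is minor-monotone, tw(G) ≥ tw(K_{4}) = 3. Combining the bounds, tw(G) = 3.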